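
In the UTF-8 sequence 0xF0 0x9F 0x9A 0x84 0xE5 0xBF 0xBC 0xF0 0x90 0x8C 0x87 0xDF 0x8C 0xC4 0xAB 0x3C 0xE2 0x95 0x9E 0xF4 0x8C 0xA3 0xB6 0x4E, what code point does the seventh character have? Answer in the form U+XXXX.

Offset 0: leading byte 0xF0 = 11110000 → 4-byte char #1 = F0 9F 9A 84.
Offset 4: leading byte 0xE5 = 11100101 → 3-byte char #2 = E5 BF BC.
Offset 7: leading byte 0xF0 = 11110000 → 4-byte char #3 = F0 90 8C 87.
Offset 11: leading byte 0xDF = 11011111 → 2-byte char #4 = DF 8C.
Offset 13: leading byte 0xC4 = 11000100 → 2-byte char #5 = C4 AB.
Offset 15: leading byte 0x3C = 00111100 → 1-byte char #6 = 3C.
Offset 16: leading byte 0xE2 = 11100010 → 3-byte char #7 = E2 95 9E.
Leading byte 0xE2 = 11100010 matches 1110xxxx → 3-byte sequence.
Byte 1: 0xE2 = 11100010, payload 0010 (4 bits).
Byte 2: 0x95 = 10010101 (10xxxxxx ✓), payload 010101.
Byte 3: 0x9E = 10011110 (10xxxxxx ✓), payload 011110.
Concatenate: 0010010101011110 = 0x255E (16 bits → U+255E).

U+255E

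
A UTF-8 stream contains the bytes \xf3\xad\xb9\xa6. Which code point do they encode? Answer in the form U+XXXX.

U+EDE66

Leading byte 0xF3 = 11110011 matches 11110xxx → 4-byte sequence.
Byte 1: 0xF3 = 11110011, payload 011 (3 bits).
Byte 2: 0xAD = 10101101 (10xxxxxx ✓), payload 101101.
Byte 3: 0xB9 = 10111001 (10xxxxxx ✓), payload 111001.
Byte 4: 0xA6 = 10100110 (10xxxxxx ✓), payload 100110.
Concatenate: 011101101111001100110 = 0xEDE66 (21 bits → U+EDE66).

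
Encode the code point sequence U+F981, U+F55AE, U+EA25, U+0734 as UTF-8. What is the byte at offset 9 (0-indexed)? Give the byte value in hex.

U+F981 → 3-byte form EF A6 81 at offsets 0–2.
U+F55AE → 4-byte form F3 B5 96 AE at offsets 3–6.
U+EA25 → 3-byte form EE A8 A5 at offsets 7–9.
Offset 9 falls in char 3's range; it's byte 3 of EE A8 A5 = 0xA5.

0xA5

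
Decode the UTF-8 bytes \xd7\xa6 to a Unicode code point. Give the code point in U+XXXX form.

U+05E6

Leading byte 0xD7 = 11010111 matches 110xxxxx → 2-byte sequence.
Byte 1: 0xD7 = 11010111, payload 10111 (5 bits).
Byte 2: 0xA6 = 10100110 (10xxxxxx ✓), payload 100110.
Concatenate: 10111100110 = 0x5E6 (11 bits → U+05E6).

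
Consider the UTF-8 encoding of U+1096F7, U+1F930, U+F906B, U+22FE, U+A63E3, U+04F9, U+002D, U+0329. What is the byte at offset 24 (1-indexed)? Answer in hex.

0xA9

1-indexed offset 24 is 0-indexed offset 23.
U+1096F7 → 4-byte form F4 89 9B B7 at offsets 0–3.
U+1F930 → 4-byte form F0 9F A4 B0 at offsets 4–7.
U+F906B → 4-byte form F3 B9 81 AB at offsets 8–11.
U+22FE → 3-byte form E2 8B BE at offsets 12–14.
U+A63E3 → 4-byte form F2 A6 8F A3 at offsets 15–18.
U+04F9 → 2-byte form D3 B9 at offsets 19–20.
U+002D → 1-byte form 2D at offsets 21–21.
U+0329 → 2-byte form CC A9 at offsets 22–23.
Offset 23 falls in char 8's range; it's byte 2 of CC A9 = 0xA9.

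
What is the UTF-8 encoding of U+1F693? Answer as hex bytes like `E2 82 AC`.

U+1F693 = 0x1F693 = 128659 decimal. In range U+10000–U+10FFFF → 4-byte form: 11110xxx 10xxxxxx 10xxxxxx 10xxxxxx.
Binary (21 bits): 000011111011010010011.
Split 3+6+6+6: 000 | 011111 | 011010 | 010011.
Byte 1: 11110000 = 0xF0.
Byte 2: 10011111 = 0x9F.
Byte 3: 10011010 = 0x9A.
Byte 4: 10010011 = 0x93.

F0 9F 9A 93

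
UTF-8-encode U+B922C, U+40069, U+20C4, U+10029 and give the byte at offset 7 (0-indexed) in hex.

0xA9

U+B922C → 4-byte form F2 B9 88 AC at offsets 0–3.
U+40069 → 4-byte form F1 80 81 A9 at offsets 4–7.
Offset 7 falls in char 2's range; it's byte 4 of F1 80 81 A9 = 0xA9.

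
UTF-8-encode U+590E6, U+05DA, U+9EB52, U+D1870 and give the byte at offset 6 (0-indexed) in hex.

U+590E6 → 4-byte form F1 99 83 A6 at offsets 0–3.
U+05DA → 2-byte form D7 9A at offsets 4–5.
U+9EB52 → 4-byte form F2 9E AD 92 at offsets 6–9.
Offset 6 falls in char 3's range; it's byte 1 of F2 9E AD 92 = 0xF2.

0xF2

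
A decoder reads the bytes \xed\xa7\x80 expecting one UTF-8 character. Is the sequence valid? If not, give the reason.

invalid (encodes a surrogate (U+D800–U+DFFF))

Structurally a 3-byte sequence; payload = 0xD9C0.
But 0xD9C0 is in U+D800–U+DFFF, the surrogate range. Surrogates are not Unicode scalar values and are forbidden in UTF-8.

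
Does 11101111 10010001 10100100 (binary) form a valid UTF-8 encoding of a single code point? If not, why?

valid

Leading byte 0xEF = 11101111 → 3-byte form.
Continuation bytes 0x91=10010001, 0xA4=10100100 all match 10xxxxxx.
Decoded value 0xF464 is ≥ 0x800 (shortest form) and not a surrogate.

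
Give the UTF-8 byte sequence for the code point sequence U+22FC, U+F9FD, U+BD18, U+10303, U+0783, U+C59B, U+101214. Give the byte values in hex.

U+22FC: 3-byte form → E2 8B BC.
U+F9FD: 3-byte form → EF A7 BD.
U+BD18: 3-byte form → EB B4 98.
U+10303: 4-byte form → F0 90 8C 83.
U+0783: 2-byte form → DE 83.
U+C59B: 3-byte form → EC 96 9B.
U+101214: 4-byte form → F4 81 88 94.
Concatenated (22 bytes): E2 8B BC EF A7 BD EB B4 98 F0 90 8C 83 DE 83 EC 96 9B F4 81 88 94.

E2 8B BC EF A7 BD EB B4 98 F0 90 8C 83 DE 83 EC 96 9B F4 81 88 94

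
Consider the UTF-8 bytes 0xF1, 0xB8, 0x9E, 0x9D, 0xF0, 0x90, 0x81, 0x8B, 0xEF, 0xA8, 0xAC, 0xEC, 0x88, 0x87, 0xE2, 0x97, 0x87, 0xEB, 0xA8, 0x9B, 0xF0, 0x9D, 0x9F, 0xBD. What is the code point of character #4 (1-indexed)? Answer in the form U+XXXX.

U+C207

Offset 0: leading byte 0xF1 = 11110001 → 4-byte char #1 = F1 B8 9E 9D.
Offset 4: leading byte 0xF0 = 11110000 → 4-byte char #2 = F0 90 81 8B.
Offset 8: leading byte 0xEF = 11101111 → 3-byte char #3 = EF A8 AC.
Offset 11: leading byte 0xEC = 11101100 → 3-byte char #4 = EC 88 87.
Leading byte 0xEC = 11101100 matches 1110xxxx → 3-byte sequence.
Byte 1: 0xEC = 11101100, payload 1100 (4 bits).
Byte 2: 0x88 = 10001000 (10xxxxxx ✓), payload 001000.
Byte 3: 0x87 = 10000111 (10xxxxxx ✓), payload 000111.
Concatenate: 1100001000000111 = 0xC207 (16 bits → U+C207).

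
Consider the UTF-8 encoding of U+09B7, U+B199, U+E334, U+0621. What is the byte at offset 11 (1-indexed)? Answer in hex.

1-indexed offset 11 is 0-indexed offset 10.
U+09B7 → 3-byte form E0 A6 B7 at offsets 0–2.
U+B199 → 3-byte form EB 86 99 at offsets 3–5.
U+E334 → 3-byte form EE 8C B4 at offsets 6–8.
U+0621 → 2-byte form D8 A1 at offsets 9–10.
Offset 10 falls in char 4's range; it's byte 2 of D8 A1 = 0xA1.

0xA1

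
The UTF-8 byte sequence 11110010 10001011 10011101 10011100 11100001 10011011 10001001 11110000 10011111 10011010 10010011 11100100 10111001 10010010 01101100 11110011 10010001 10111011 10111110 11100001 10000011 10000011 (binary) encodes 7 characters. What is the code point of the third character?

U+1F693

Offset 0: leading byte 0xF2 = 11110010 → 4-byte char #1 = F2 8B 9D 9C.
Offset 4: leading byte 0xE1 = 11100001 → 3-byte char #2 = E1 9B 89.
Offset 7: leading byte 0xF0 = 11110000 → 4-byte char #3 = F0 9F 9A 93.
Leading byte 0xF0 = 11110000 matches 11110xxx → 4-byte sequence.
Byte 1: 0xF0 = 11110000, payload 000 (3 bits).
Byte 2: 0x9F = 10011111 (10xxxxxx ✓), payload 011111.
Byte 3: 0x9A = 10011010 (10xxxxxx ✓), payload 011010.
Byte 4: 0x93 = 10010011 (10xxxxxx ✓), payload 010011.
Concatenate: 000011111011010010011 = 0x1F693 (21 bits → U+1F693).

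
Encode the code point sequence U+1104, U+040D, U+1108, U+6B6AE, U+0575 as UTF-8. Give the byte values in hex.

E1 84 84 D0 8D E1 84 88 F1 AB 9A AE D5 B5

U+1104: 3-byte form → E1 84 84.
U+040D: 2-byte form → D0 8D.
U+1108: 3-byte form → E1 84 88.
U+6B6AE: 4-byte form → F1 AB 9A AE.
U+0575: 2-byte form → D5 B5.
Concatenated (14 bytes): E1 84 84 D0 8D E1 84 88 F1 AB 9A AE D5 B5.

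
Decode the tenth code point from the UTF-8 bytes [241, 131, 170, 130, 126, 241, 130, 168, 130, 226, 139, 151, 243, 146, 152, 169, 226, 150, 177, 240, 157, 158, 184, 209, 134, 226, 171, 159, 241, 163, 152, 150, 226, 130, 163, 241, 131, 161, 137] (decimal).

U+63616

Offset 0: leading byte 0xF1 = 11110001 → 4-byte char #1 = F1 83 AA 82.
Offset 4: leading byte 0x7E = 01111110 → 1-byte char #2 = 7E.
Offset 5: leading byte 0xF1 = 11110001 → 4-byte char #3 = F1 82 A8 82.
Offset 9: leading byte 0xE2 = 11100010 → 3-byte char #4 = E2 8B 97.
Offset 12: leading byte 0xF3 = 11110011 → 4-byte char #5 = F3 92 98 A9.
Offset 16: leading byte 0xE2 = 11100010 → 3-byte char #6 = E2 96 B1.
Offset 19: leading byte 0xF0 = 11110000 → 4-byte char #7 = F0 9D 9E B8.
Offset 23: leading byte 0xD1 = 11010001 → 2-byte char #8 = D1 86.
Offset 25: leading byte 0xE2 = 11100010 → 3-byte char #9 = E2 AB 9F.
Offset 28: leading byte 0xF1 = 11110001 → 4-byte char #10 = F1 A3 98 96.
Leading byte 0xF1 = 11110001 matches 11110xxx → 4-byte sequence.
Byte 1: 0xF1 = 11110001, payload 001 (3 bits).
Byte 2: 0xA3 = 10100011 (10xxxxxx ✓), payload 100011.
Byte 3: 0x98 = 10011000 (10xxxxxx ✓), payload 011000.
Byte 4: 0x96 = 10010110 (10xxxxxx ✓), payload 010110.
Concatenate: 001100011011000010110 = 0x63616 (21 bits → U+63616).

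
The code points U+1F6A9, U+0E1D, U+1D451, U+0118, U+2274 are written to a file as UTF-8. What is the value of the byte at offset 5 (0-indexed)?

U+1F6A9 → 4-byte form F0 9F 9A A9 at offsets 0–3.
U+0E1D → 3-byte form E0 B8 9D at offsets 4–6.
Offset 5 falls in char 2's range; it's byte 2 of E0 B8 9D = 0xB8.

0xB8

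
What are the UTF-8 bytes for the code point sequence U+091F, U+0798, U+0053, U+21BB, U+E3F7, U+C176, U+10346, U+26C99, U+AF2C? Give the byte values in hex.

U+091F: 3-byte form → E0 A4 9F.
U+0798: 2-byte form → DE 98.
U+0053: 1-byte form → 53.
U+21BB: 3-byte form → E2 86 BB.
U+E3F7: 3-byte form → EE 8F B7.
U+C176: 3-byte form → EC 85 B6.
U+10346: 4-byte form → F0 90 8D 86.
U+26C99: 4-byte form → F0 A6 B2 99.
U+AF2C: 3-byte form → EA BC AC.
Concatenated (26 bytes): E0 A4 9F DE 98 53 E2 86 BB EE 8F B7 EC 85 B6 F0 90 8D 86 F0 A6 B2 99 EA BC AC.

E0 A4 9F DE 98 53 E2 86 BB EE 8F B7 EC 85 B6 F0 90 8D 86 F0 A6 B2 99 EA BC AC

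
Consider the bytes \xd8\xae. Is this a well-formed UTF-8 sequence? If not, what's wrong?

Leading byte 0xD8 = 11011000 → 2-byte form.
Continuation bytes 0xAE=10101110 all match 10xxxxxx.
Decoded value 0x62E is ≥ 0x80 (shortest form) and not a surrogate.

valid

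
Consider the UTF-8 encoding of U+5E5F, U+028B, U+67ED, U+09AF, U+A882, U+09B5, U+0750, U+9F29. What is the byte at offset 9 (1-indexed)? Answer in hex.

0xE0

1-indexed offset 9 is 0-indexed offset 8.
U+5E5F → 3-byte form E5 B9 9F at offsets 0–2.
U+028B → 2-byte form CA 8B at offsets 3–4.
U+67ED → 3-byte form E6 9F AD at offsets 5–7.
U+09AF → 3-byte form E0 A6 AF at offsets 8–10.
Offset 8 falls in char 4's range; it's byte 1 of E0 A6 AF = 0xE0.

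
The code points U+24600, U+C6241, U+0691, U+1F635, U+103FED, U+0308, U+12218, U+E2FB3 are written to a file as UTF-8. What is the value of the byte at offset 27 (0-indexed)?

0xB3

U+24600 → 4-byte form F0 A4 98 80 at offsets 0–3.
U+C6241 → 4-byte form F3 86 89 81 at offsets 4–7.
U+0691 → 2-byte form DA 91 at offsets 8–9.
U+1F635 → 4-byte form F0 9F 98 B5 at offsets 10–13.
U+103FED → 4-byte form F4 83 BF AD at offsets 14–17.
U+0308 → 2-byte form CC 88 at offsets 18–19.
U+12218 → 4-byte form F0 92 88 98 at offsets 20–23.
U+E2FB3 → 4-byte form F3 A2 BE B3 at offsets 24–27.
Offset 27 falls in char 8's range; it's byte 4 of F3 A2 BE B3 = 0xB3.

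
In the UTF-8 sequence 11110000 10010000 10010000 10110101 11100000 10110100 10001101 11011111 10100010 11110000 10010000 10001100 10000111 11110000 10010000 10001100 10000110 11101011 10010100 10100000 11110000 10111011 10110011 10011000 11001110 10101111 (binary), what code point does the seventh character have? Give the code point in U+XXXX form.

Offset 0: leading byte 0xF0 = 11110000 → 4-byte char #1 = F0 90 90 B5.
Offset 4: leading byte 0xE0 = 11100000 → 3-byte char #2 = E0 B4 8D.
Offset 7: leading byte 0xDF = 11011111 → 2-byte char #3 = DF A2.
Offset 9: leading byte 0xF0 = 11110000 → 4-byte char #4 = F0 90 8C 87.
Offset 13: leading byte 0xF0 = 11110000 → 4-byte char #5 = F0 90 8C 86.
Offset 17: leading byte 0xEB = 11101011 → 3-byte char #6 = EB 94 A0.
Offset 20: leading byte 0xF0 = 11110000 → 4-byte char #7 = F0 BB B3 98.
Leading byte 0xF0 = 11110000 matches 11110xxx → 4-byte sequence.
Byte 1: 0xF0 = 11110000, payload 000 (3 bits).
Byte 2: 0xBB = 10111011 (10xxxxxx ✓), payload 111011.
Byte 3: 0xB3 = 10110011 (10xxxxxx ✓), payload 110011.
Byte 4: 0x98 = 10011000 (10xxxxxx ✓), payload 011000.
Concatenate: 000111011110011011000 = 0x3BCD8 (21 bits → U+3BCD8).

U+3BCD8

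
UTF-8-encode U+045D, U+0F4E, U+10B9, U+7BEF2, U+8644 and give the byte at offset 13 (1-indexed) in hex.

1-indexed offset 13 is 0-indexed offset 12.
U+045D → 2-byte form D1 9D at offsets 0–1.
U+0F4E → 3-byte form E0 BD 8E at offsets 2–4.
U+10B9 → 3-byte form E1 82 B9 at offsets 5–7.
U+7BEF2 → 4-byte form F1 BB BB B2 at offsets 8–11.
U+8644 → 3-byte form E8 99 84 at offsets 12–14.
Offset 12 falls in char 5's range; it's byte 1 of E8 99 84 = 0xE8.

0xE8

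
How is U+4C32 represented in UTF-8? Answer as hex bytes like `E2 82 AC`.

E4 B0 B2

U+4C32 = 0x4C32 = 19506 decimal. In range U+0800–U+FFFF → 3-byte form: 1110xxxx 10xxxxxx 10xxxxxx.
Binary (16 bits): 0100110000110010.
Split 4+6+6: 0100 | 110000 | 110010.
Byte 1: 11100100 = 0xE4.
Byte 2: 10110000 = 0xB0.
Byte 3: 10110010 = 0xB2.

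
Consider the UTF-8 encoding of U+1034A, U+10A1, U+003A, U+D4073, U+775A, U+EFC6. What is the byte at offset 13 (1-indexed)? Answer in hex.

0xE7

1-indexed offset 13 is 0-indexed offset 12.
U+1034A → 4-byte form F0 90 8D 8A at offsets 0–3.
U+10A1 → 3-byte form E1 82 A1 at offsets 4–6.
U+003A → 1-byte form 3A at offsets 7–7.
U+D4073 → 4-byte form F3 94 81 B3 at offsets 8–11.
U+775A → 3-byte form E7 9D 9A at offsets 12–14.
Offset 12 falls in char 5's range; it's byte 1 of E7 9D 9A = 0xE7.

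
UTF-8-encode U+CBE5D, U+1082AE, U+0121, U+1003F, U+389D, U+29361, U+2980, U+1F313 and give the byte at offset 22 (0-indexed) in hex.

U+CBE5D → 4-byte form F3 8B B9 9D at offsets 0–3.
U+1082AE → 4-byte form F4 88 8A AE at offsets 4–7.
U+0121 → 2-byte form C4 A1 at offsets 8–9.
U+1003F → 4-byte form F0 90 80 BF at offsets 10–13.
U+389D → 3-byte form E3 A2 9D at offsets 14–16.
U+29361 → 4-byte form F0 A9 8D A1 at offsets 17–20.
U+2980 → 3-byte form E2 A6 80 at offsets 21–23.
Offset 22 falls in char 7's range; it's byte 2 of E2 A6 80 = 0xA6.

0xA6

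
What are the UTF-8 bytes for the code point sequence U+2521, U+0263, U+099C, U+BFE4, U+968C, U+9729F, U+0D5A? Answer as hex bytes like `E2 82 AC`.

E2 94 A1 C9 A3 E0 A6 9C EB BF A4 E9 9A 8C F2 97 8A 9F E0 B5 9A

U+2521: 3-byte form → E2 94 A1.
U+0263: 2-byte form → C9 A3.
U+099C: 3-byte form → E0 A6 9C.
U+BFE4: 3-byte form → EB BF A4.
U+968C: 3-byte form → E9 9A 8C.
U+9729F: 4-byte form → F2 97 8A 9F.
U+0D5A: 3-byte form → E0 B5 9A.
Concatenated (21 bytes): E2 94 A1 C9 A3 E0 A6 9C EB BF A4 E9 9A 8C F2 97 8A 9F E0 B5 9A.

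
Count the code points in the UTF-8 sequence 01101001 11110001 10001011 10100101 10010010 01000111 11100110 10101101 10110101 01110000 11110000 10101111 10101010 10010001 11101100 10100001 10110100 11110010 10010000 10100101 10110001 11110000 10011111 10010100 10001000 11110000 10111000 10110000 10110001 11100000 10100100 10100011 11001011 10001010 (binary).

Byte at offset 0: 0x69 = 01101001 → 1-byte char (#1). Advance 1.
Byte at offset 1: 0xF1 = 11110001 → 4-byte char (#2). Advance 4.
Byte at offset 5: 0x47 = 01000111 → 1-byte char (#3). Advance 1.
Byte at offset 6: 0xE6 = 11100110 → 3-byte char (#4). Advance 3.
Byte at offset 9: 0x70 = 01110000 → 1-byte char (#5). Advance 1.
Byte at offset 10: 0xF0 = 11110000 → 4-byte char (#6). Advance 4.
Byte at offset 14: 0xEC = 11101100 → 3-byte char (#7). Advance 3.
Byte at offset 17: 0xF2 = 11110010 → 4-byte char (#8). Advance 4.
Byte at offset 21: 0xF0 = 11110000 → 4-byte char (#9). Advance 4.
Byte at offset 25: 0xF0 = 11110000 → 4-byte char (#10). Advance 4.
Byte at offset 29: 0xE0 = 11100000 → 3-byte char (#11). Advance 3.
Byte at offset 32: 0xCB = 11001011 → 2-byte char (#12). Advance 2.
Reached end at offset 34 after 12 code points.

12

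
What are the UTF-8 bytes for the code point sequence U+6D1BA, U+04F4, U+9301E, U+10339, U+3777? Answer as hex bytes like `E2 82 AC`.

U+6D1BA: 4-byte form → F1 AD 86 BA.
U+04F4: 2-byte form → D3 B4.
U+9301E: 4-byte form → F2 93 80 9E.
U+10339: 4-byte form → F0 90 8C B9.
U+3777: 3-byte form → E3 9D B7.
Concatenated (17 bytes): F1 AD 86 BA D3 B4 F2 93 80 9E F0 90 8C B9 E3 9D B7.

F1 AD 86 BA D3 B4 F2 93 80 9E F0 90 8C B9 E3 9D B7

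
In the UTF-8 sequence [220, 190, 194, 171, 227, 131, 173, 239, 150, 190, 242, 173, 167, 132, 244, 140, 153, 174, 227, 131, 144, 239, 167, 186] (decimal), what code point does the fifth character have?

Offset 0: leading byte 0xDC = 11011100 → 2-byte char #1 = DC BE.
Offset 2: leading byte 0xC2 = 11000010 → 2-byte char #2 = C2 AB.
Offset 4: leading byte 0xE3 = 11100011 → 3-byte char #3 = E3 83 AD.
Offset 7: leading byte 0xEF = 11101111 → 3-byte char #4 = EF 96 BE.
Offset 10: leading byte 0xF2 = 11110010 → 4-byte char #5 = F2 AD A7 84.
Leading byte 0xF2 = 11110010 matches 11110xxx → 4-byte sequence.
Byte 1: 0xF2 = 11110010, payload 010 (3 bits).
Byte 2: 0xAD = 10101101 (10xxxxxx ✓), payload 101101.
Byte 3: 0xA7 = 10100111 (10xxxxxx ✓), payload 100111.
Byte 4: 0x84 = 10000100 (10xxxxxx ✓), payload 000100.
Concatenate: 010101101100111000100 = 0xAD9C4 (21 bits → U+AD9C4).

U+AD9C4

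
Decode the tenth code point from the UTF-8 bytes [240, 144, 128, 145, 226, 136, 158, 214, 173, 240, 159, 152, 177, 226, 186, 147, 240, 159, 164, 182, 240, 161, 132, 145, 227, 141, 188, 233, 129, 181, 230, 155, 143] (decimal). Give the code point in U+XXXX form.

U+66CF

Offset 0: leading byte 0xF0 = 11110000 → 4-byte char #1 = F0 90 80 91.
Offset 4: leading byte 0xE2 = 11100010 → 3-byte char #2 = E2 88 9E.
Offset 7: leading byte 0xD6 = 11010110 → 2-byte char #3 = D6 AD.
Offset 9: leading byte 0xF0 = 11110000 → 4-byte char #4 = F0 9F 98 B1.
Offset 13: leading byte 0xE2 = 11100010 → 3-byte char #5 = E2 BA 93.
Offset 16: leading byte 0xF0 = 11110000 → 4-byte char #6 = F0 9F A4 B6.
Offset 20: leading byte 0xF0 = 11110000 → 4-byte char #7 = F0 A1 84 91.
Offset 24: leading byte 0xE3 = 11100011 → 3-byte char #8 = E3 8D BC.
Offset 27: leading byte 0xE9 = 11101001 → 3-byte char #9 = E9 81 B5.
Offset 30: leading byte 0xE6 = 11100110 → 3-byte char #10 = E6 9B 8F.
Leading byte 0xE6 = 11100110 matches 1110xxxx → 3-byte sequence.
Byte 1: 0xE6 = 11100110, payload 0110 (4 bits).
Byte 2: 0x9B = 10011011 (10xxxxxx ✓), payload 011011.
Byte 3: 0x8F = 10001111 (10xxxxxx ✓), payload 001111.
Concatenate: 0110011011001111 = 0x66CF (16 bits → U+66CF).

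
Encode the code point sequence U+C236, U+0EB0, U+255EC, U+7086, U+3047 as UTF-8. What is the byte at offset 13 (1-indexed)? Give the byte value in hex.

1-indexed offset 13 is 0-indexed offset 12.
U+C236 → 3-byte form EC 88 B6 at offsets 0–2.
U+0EB0 → 3-byte form E0 BA B0 at offsets 3–5.
U+255EC → 4-byte form F0 A5 97 AC at offsets 6–9.
U+7086 → 3-byte form E7 82 86 at offsets 10–12.
Offset 12 falls in char 4's range; it's byte 3 of E7 82 86 = 0x86.

0x86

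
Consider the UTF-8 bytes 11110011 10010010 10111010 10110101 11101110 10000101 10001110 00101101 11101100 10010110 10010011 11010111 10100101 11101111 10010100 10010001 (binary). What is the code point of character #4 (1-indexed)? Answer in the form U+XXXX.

Offset 0: leading byte 0xF3 = 11110011 → 4-byte char #1 = F3 92 BA B5.
Offset 4: leading byte 0xEE = 11101110 → 3-byte char #2 = EE 85 8E.
Offset 7: leading byte 0x2D = 00101101 → 1-byte char #3 = 2D.
Offset 8: leading byte 0xEC = 11101100 → 3-byte char #4 = EC 96 93.
Leading byte 0xEC = 11101100 matches 1110xxxx → 3-byte sequence.
Byte 1: 0xEC = 11101100, payload 1100 (4 bits).
Byte 2: 0x96 = 10010110 (10xxxxxx ✓), payload 010110.
Byte 3: 0x93 = 10010011 (10xxxxxx ✓), payload 010011.
Concatenate: 1100010110010011 = 0xC593 (16 bits → U+C593).

U+C593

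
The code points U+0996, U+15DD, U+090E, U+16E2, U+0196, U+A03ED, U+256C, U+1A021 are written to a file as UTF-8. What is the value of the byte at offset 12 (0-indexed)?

0xC6

U+0996 → 3-byte form E0 A6 96 at offsets 0–2.
U+15DD → 3-byte form E1 97 9D at offsets 3–5.
U+090E → 3-byte form E0 A4 8E at offsets 6–8.
U+16E2 → 3-byte form E1 9B A2 at offsets 9–11.
U+0196 → 2-byte form C6 96 at offsets 12–13.
Offset 12 falls in char 5's range; it's byte 1 of C6 96 = 0xC6.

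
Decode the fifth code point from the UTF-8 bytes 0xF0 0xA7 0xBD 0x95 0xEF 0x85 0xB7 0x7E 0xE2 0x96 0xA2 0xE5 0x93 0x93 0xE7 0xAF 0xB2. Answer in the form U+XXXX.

Offset 0: leading byte 0xF0 = 11110000 → 4-byte char #1 = F0 A7 BD 95.
Offset 4: leading byte 0xEF = 11101111 → 3-byte char #2 = EF 85 B7.
Offset 7: leading byte 0x7E = 01111110 → 1-byte char #3 = 7E.
Offset 8: leading byte 0xE2 = 11100010 → 3-byte char #4 = E2 96 A2.
Offset 11: leading byte 0xE5 = 11100101 → 3-byte char #5 = E5 93 93.
Leading byte 0xE5 = 11100101 matches 1110xxxx → 3-byte sequence.
Byte 1: 0xE5 = 11100101, payload 0101 (4 bits).
Byte 2: 0x93 = 10010011 (10xxxxxx ✓), payload 010011.
Byte 3: 0x93 = 10010011 (10xxxxxx ✓), payload 010011.
Concatenate: 0101010011010011 = 0x54D3 (16 bits → U+54D3).

U+54D3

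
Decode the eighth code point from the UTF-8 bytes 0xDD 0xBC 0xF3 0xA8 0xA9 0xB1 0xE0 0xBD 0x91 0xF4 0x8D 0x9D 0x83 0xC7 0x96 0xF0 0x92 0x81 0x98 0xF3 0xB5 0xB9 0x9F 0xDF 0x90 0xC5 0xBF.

Offset 0: leading byte 0xDD = 11011101 → 2-byte char #1 = DD BC.
Offset 2: leading byte 0xF3 = 11110011 → 4-byte char #2 = F3 A8 A9 B1.
Offset 6: leading byte 0xE0 = 11100000 → 3-byte char #3 = E0 BD 91.
Offset 9: leading byte 0xF4 = 11110100 → 4-byte char #4 = F4 8D 9D 83.
Offset 13: leading byte 0xC7 = 11000111 → 2-byte char #5 = C7 96.
Offset 15: leading byte 0xF0 = 11110000 → 4-byte char #6 = F0 92 81 98.
Offset 19: leading byte 0xF3 = 11110011 → 4-byte char #7 = F3 B5 B9 9F.
Offset 23: leading byte 0xDF = 11011111 → 2-byte char #8 = DF 90.
Leading byte 0xDF = 11011111 matches 110xxxxx → 2-byte sequence.
Byte 1: 0xDF = 11011111, payload 11111 (5 bits).
Byte 2: 0x90 = 10010000 (10xxxxxx ✓), payload 010000.
Concatenate: 11111010000 = 0x7D0 (11 bits → U+07D0).

U+07D0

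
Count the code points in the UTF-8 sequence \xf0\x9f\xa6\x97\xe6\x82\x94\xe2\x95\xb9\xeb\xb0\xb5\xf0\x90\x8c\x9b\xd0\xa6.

6

Byte at offset 0: 0xF0 = 11110000 → 4-byte char (#1). Advance 4.
Byte at offset 4: 0xE6 = 11100110 → 3-byte char (#2). Advance 3.
Byte at offset 7: 0xE2 = 11100010 → 3-byte char (#3). Advance 3.
Byte at offset 10: 0xEB = 11101011 → 3-byte char (#4). Advance 3.
Byte at offset 13: 0xF0 = 11110000 → 4-byte char (#5). Advance 4.
Byte at offset 17: 0xD0 = 11010000 → 2-byte char (#6). Advance 2.
Reached end at offset 19 after 6 code points.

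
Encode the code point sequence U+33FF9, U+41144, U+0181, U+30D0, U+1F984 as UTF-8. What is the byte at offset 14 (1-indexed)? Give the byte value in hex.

1-indexed offset 14 is 0-indexed offset 13.
U+33FF9 → 4-byte form F0 B3 BF B9 at offsets 0–3.
U+41144 → 4-byte form F1 81 85 84 at offsets 4–7.
U+0181 → 2-byte form C6 81 at offsets 8–9.
U+30D0 → 3-byte form E3 83 90 at offsets 10–12.
U+1F984 → 4-byte form F0 9F A6 84 at offsets 13–16.
Offset 13 falls in char 5's range; it's byte 1 of F0 9F A6 84 = 0xF0.

0xF0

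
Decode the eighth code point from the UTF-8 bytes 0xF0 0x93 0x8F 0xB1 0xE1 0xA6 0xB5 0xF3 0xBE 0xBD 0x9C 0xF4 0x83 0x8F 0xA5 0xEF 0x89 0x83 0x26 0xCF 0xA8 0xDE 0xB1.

Offset 0: leading byte 0xF0 = 11110000 → 4-byte char #1 = F0 93 8F B1.
Offset 4: leading byte 0xE1 = 11100001 → 3-byte char #2 = E1 A6 B5.
Offset 7: leading byte 0xF3 = 11110011 → 4-byte char #3 = F3 BE BD 9C.
Offset 11: leading byte 0xF4 = 11110100 → 4-byte char #4 = F4 83 8F A5.
Offset 15: leading byte 0xEF = 11101111 → 3-byte char #5 = EF 89 83.
Offset 18: leading byte 0x26 = 00100110 → 1-byte char #6 = 26.
Offset 19: leading byte 0xCF = 11001111 → 2-byte char #7 = CF A8.
Offset 21: leading byte 0xDE = 11011110 → 2-byte char #8 = DE B1.
Leading byte 0xDE = 11011110 matches 110xxxxx → 2-byte sequence.
Byte 1: 0xDE = 11011110, payload 11110 (5 bits).
Byte 2: 0xB1 = 10110001 (10xxxxxx ✓), payload 110001.
Concatenate: 11110110001 = 0x7B1 (11 bits → U+07B1).

U+07B1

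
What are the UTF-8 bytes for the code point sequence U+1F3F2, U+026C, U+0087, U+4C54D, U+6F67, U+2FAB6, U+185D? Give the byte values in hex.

F0 9F 8F B2 C9 AC C2 87 F1 8C 95 8D E6 BD A7 F0 AF AA B6 E1 A1 9D

U+1F3F2: 4-byte form → F0 9F 8F B2.
U+026C: 2-byte form → C9 AC.
U+0087: 2-byte form → C2 87.
U+4C54D: 4-byte form → F1 8C 95 8D.
U+6F67: 3-byte form → E6 BD A7.
U+2FAB6: 4-byte form → F0 AF AA B6.
U+185D: 3-byte form → E1 A1 9D.
Concatenated (22 bytes): F0 9F 8F B2 C9 AC C2 87 F1 8C 95 8D E6 BD A7 F0 AF AA B6 E1 A1 9D.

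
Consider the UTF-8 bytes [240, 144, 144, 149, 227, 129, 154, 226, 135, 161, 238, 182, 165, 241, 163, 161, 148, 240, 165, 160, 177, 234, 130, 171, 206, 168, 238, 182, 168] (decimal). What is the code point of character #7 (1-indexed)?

Offset 0: leading byte 0xF0 = 11110000 → 4-byte char #1 = F0 90 90 95.
Offset 4: leading byte 0xE3 = 11100011 → 3-byte char #2 = E3 81 9A.
Offset 7: leading byte 0xE2 = 11100010 → 3-byte char #3 = E2 87 A1.
Offset 10: leading byte 0xEE = 11101110 → 3-byte char #4 = EE B6 A5.
Offset 13: leading byte 0xF1 = 11110001 → 4-byte char #5 = F1 A3 A1 94.
Offset 17: leading byte 0xF0 = 11110000 → 4-byte char #6 = F0 A5 A0 B1.
Offset 21: leading byte 0xEA = 11101010 → 3-byte char #7 = EA 82 AB.
Leading byte 0xEA = 11101010 matches 1110xxxx → 3-byte sequence.
Byte 1: 0xEA = 11101010, payload 1010 (4 bits).
Byte 2: 0x82 = 10000010 (10xxxxxx ✓), payload 000010.
Byte 3: 0xAB = 10101011 (10xxxxxx ✓), payload 101011.
Concatenate: 1010000010101011 = 0xA0AB (16 bits → U+A0AB).

U+A0AB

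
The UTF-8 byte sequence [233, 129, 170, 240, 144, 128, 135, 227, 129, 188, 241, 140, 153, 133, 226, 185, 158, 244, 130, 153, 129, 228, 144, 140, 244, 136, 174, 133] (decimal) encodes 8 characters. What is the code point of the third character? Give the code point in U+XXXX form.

Offset 0: leading byte 0xE9 = 11101001 → 3-byte char #1 = E9 81 AA.
Offset 3: leading byte 0xF0 = 11110000 → 4-byte char #2 = F0 90 80 87.
Offset 7: leading byte 0xE3 = 11100011 → 3-byte char #3 = E3 81 BC.
Leading byte 0xE3 = 11100011 matches 1110xxxx → 3-byte sequence.
Byte 1: 0xE3 = 11100011, payload 0011 (4 bits).
Byte 2: 0x81 = 10000001 (10xxxxxx ✓), payload 000001.
Byte 3: 0xBC = 10111100 (10xxxxxx ✓), payload 111100.
Concatenate: 0011000001111100 = 0x307C (16 bits → U+307C).

U+307C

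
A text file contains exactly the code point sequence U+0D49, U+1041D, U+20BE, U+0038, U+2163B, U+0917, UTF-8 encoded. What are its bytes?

E0 B5 89 F0 90 90 9D E2 82 BE 38 F0 A1 98 BB E0 A4 97

U+0D49: 3-byte form → E0 B5 89.
U+1041D: 4-byte form → F0 90 90 9D.
U+20BE: 3-byte form → E2 82 BE.
U+0038: 1-byte form → 38.
U+2163B: 4-byte form → F0 A1 98 BB.
U+0917: 3-byte form → E0 A4 97.
Concatenated (18 bytes): E0 B5 89 F0 90 90 9D E2 82 BE 38 F0 A1 98 BB E0 A4 97.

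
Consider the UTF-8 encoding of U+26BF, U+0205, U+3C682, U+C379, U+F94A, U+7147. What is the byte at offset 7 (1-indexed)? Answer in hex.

1-indexed offset 7 is 0-indexed offset 6.
U+26BF → 3-byte form E2 9A BF at offsets 0–2.
U+0205 → 2-byte form C8 85 at offsets 3–4.
U+3C682 → 4-byte form F0 BC 9A 82 at offsets 5–8.
Offset 6 falls in char 3's range; it's byte 2 of F0 BC 9A 82 = 0xBC.

0xBC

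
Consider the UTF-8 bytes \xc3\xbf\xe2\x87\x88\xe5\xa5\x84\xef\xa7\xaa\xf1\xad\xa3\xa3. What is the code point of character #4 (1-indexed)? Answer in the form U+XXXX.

Offset 0: leading byte 0xC3 = 11000011 → 2-byte char #1 = C3 BF.
Offset 2: leading byte 0xE2 = 11100010 → 3-byte char #2 = E2 87 88.
Offset 5: leading byte 0xE5 = 11100101 → 3-byte char #3 = E5 A5 84.
Offset 8: leading byte 0xEF = 11101111 → 3-byte char #4 = EF A7 AA.
Leading byte 0xEF = 11101111 matches 1110xxxx → 3-byte sequence.
Byte 1: 0xEF = 11101111, payload 1111 (4 bits).
Byte 2: 0xA7 = 10100111 (10xxxxxx ✓), payload 100111.
Byte 3: 0xAA = 10101010 (10xxxxxx ✓), payload 101010.
Concatenate: 1111100111101010 = 0xF9EA (16 bits → U+F9EA).

U+F9EA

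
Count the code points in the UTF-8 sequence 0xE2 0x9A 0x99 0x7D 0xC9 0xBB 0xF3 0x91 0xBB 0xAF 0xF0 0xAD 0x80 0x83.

5

Byte at offset 0: 0xE2 = 11100010 → 3-byte char (#1). Advance 3.
Byte at offset 3: 0x7D = 01111101 → 1-byte char (#2). Advance 1.
Byte at offset 4: 0xC9 = 11001001 → 2-byte char (#3). Advance 2.
Byte at offset 6: 0xF3 = 11110011 → 4-byte char (#4). Advance 4.
Byte at offset 10: 0xF0 = 11110000 → 4-byte char (#5). Advance 4.
Reached end at offset 14 after 5 code points.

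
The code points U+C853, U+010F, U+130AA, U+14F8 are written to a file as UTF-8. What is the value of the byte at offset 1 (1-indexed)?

0xEC

1-indexed offset 1 is 0-indexed offset 0.
U+C853 → 3-byte form EC A1 93 at offsets 0–2.
Offset 0 falls in char 1's range; it's byte 1 of EC A1 93 = 0xEC.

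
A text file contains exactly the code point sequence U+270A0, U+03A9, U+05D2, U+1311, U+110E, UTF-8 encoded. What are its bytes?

U+270A0: 4-byte form → F0 A7 82 A0.
U+03A9: 2-byte form → CE A9.
U+05D2: 2-byte form → D7 92.
U+1311: 3-byte form → E1 8C 91.
U+110E: 3-byte form → E1 84 8E.
Concatenated (14 bytes): F0 A7 82 A0 CE A9 D7 92 E1 8C 91 E1 84 8E.

F0 A7 82 A0 CE A9 D7 92 E1 8C 91 E1 84 8E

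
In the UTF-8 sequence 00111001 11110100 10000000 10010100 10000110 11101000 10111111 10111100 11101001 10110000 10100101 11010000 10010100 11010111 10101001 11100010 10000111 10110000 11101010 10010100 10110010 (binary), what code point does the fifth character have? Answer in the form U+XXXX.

Offset 0: leading byte 0x39 = 00111001 → 1-byte char #1 = 39.
Offset 1: leading byte 0xF4 = 11110100 → 4-byte char #2 = F4 80 94 86.
Offset 5: leading byte 0xE8 = 11101000 → 3-byte char #3 = E8 BF BC.
Offset 8: leading byte 0xE9 = 11101001 → 3-byte char #4 = E9 B0 A5.
Offset 11: leading byte 0xD0 = 11010000 → 2-byte char #5 = D0 94.
Leading byte 0xD0 = 11010000 matches 110xxxxx → 2-byte sequence.
Byte 1: 0xD0 = 11010000, payload 10000 (5 bits).
Byte 2: 0x94 = 10010100 (10xxxxxx ✓), payload 010100.
Concatenate: 10000010100 = 0x414 (11 bits → U+0414).

U+0414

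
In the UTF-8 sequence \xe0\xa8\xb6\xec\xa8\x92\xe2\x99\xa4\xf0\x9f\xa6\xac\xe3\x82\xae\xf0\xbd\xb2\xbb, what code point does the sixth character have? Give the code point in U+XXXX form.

U+3DCBB

Offset 0: leading byte 0xE0 = 11100000 → 3-byte char #1 = E0 A8 B6.
Offset 3: leading byte 0xEC = 11101100 → 3-byte char #2 = EC A8 92.
Offset 6: leading byte 0xE2 = 11100010 → 3-byte char #3 = E2 99 A4.
Offset 9: leading byte 0xF0 = 11110000 → 4-byte char #4 = F0 9F A6 AC.
Offset 13: leading byte 0xE3 = 11100011 → 3-byte char #5 = E3 82 AE.
Offset 16: leading byte 0xF0 = 11110000 → 4-byte char #6 = F0 BD B2 BB.
Leading byte 0xF0 = 11110000 matches 11110xxx → 4-byte sequence.
Byte 1: 0xF0 = 11110000, payload 000 (3 bits).
Byte 2: 0xBD = 10111101 (10xxxxxx ✓), payload 111101.
Byte 3: 0xB2 = 10110010 (10xxxxxx ✓), payload 110010.
Byte 4: 0xBB = 10111011 (10xxxxxx ✓), payload 111011.
Concatenate: 000111101110010111011 = 0x3DCBB (21 bits → U+3DCBB).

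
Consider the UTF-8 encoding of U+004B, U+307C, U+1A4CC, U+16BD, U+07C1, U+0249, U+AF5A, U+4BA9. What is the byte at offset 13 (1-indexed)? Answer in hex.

0x81

1-indexed offset 13 is 0-indexed offset 12.
U+004B → 1-byte form 4B at offsets 0–0.
U+307C → 3-byte form E3 81 BC at offsets 1–3.
U+1A4CC → 4-byte form F0 9A 93 8C at offsets 4–7.
U+16BD → 3-byte form E1 9A BD at offsets 8–10.
U+07C1 → 2-byte form DF 81 at offsets 11–12.
Offset 12 falls in char 5's range; it's byte 2 of DF 81 = 0x81.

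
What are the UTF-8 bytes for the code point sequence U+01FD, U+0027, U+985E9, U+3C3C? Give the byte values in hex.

C7 BD 27 F2 98 97 A9 E3 B0 BC

U+01FD: 2-byte form → C7 BD.
U+0027: 1-byte form → 27.
U+985E9: 4-byte form → F2 98 97 A9.
U+3C3C: 3-byte form → E3 B0 BC.
Concatenated (10 bytes): C7 BD 27 F2 98 97 A9 E3 B0 BC.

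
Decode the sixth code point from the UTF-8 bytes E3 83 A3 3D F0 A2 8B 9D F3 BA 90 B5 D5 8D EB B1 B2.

U+BC72

Offset 0: leading byte 0xE3 = 11100011 → 3-byte char #1 = E3 83 A3.
Offset 3: leading byte 0x3D = 00111101 → 1-byte char #2 = 3D.
Offset 4: leading byte 0xF0 = 11110000 → 4-byte char #3 = F0 A2 8B 9D.
Offset 8: leading byte 0xF3 = 11110011 → 4-byte char #4 = F3 BA 90 B5.
Offset 12: leading byte 0xD5 = 11010101 → 2-byte char #5 = D5 8D.
Offset 14: leading byte 0xEB = 11101011 → 3-byte char #6 = EB B1 B2.
Leading byte 0xEB = 11101011 matches 1110xxxx → 3-byte sequence.
Byte 1: 0xEB = 11101011, payload 1011 (4 bits).
Byte 2: 0xB1 = 10110001 (10xxxxxx ✓), payload 110001.
Byte 3: 0xB2 = 10110010 (10xxxxxx ✓), payload 110010.
Concatenate: 1011110001110010 = 0xBC72 (16 bits → U+BC72).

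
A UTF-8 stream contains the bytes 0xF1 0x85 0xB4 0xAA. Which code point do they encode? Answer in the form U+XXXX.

Leading byte 0xF1 = 11110001 matches 11110xxx → 4-byte sequence.
Byte 1: 0xF1 = 11110001, payload 001 (3 bits).
Byte 2: 0x85 = 10000101 (10xxxxxx ✓), payload 000101.
Byte 3: 0xB4 = 10110100 (10xxxxxx ✓), payload 110100.
Byte 4: 0xAA = 10101010 (10xxxxxx ✓), payload 101010.
Concatenate: 001000101110100101010 = 0x45D2A (21 bits → U+45D2A).

U+45D2A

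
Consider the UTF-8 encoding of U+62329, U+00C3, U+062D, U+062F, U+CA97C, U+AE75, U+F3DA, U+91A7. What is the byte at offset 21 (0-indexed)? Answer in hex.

0x86

U+62329 → 4-byte form F1 A2 8C A9 at offsets 0–3.
U+00C3 → 2-byte form C3 83 at offsets 4–5.
U+062D → 2-byte form D8 AD at offsets 6–7.
U+062F → 2-byte form D8 AF at offsets 8–9.
U+CA97C → 4-byte form F3 8A A5 BC at offsets 10–13.
U+AE75 → 3-byte form EA B9 B5 at offsets 14–16.
U+F3DA → 3-byte form EF 8F 9A at offsets 17–19.
U+91A7 → 3-byte form E9 86 A7 at offsets 20–22.
Offset 21 falls in char 8's range; it's byte 2 of E9 86 A7 = 0x86.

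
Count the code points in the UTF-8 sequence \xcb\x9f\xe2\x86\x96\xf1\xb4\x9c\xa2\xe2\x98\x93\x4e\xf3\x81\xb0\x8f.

6

Byte at offset 0: 0xCB = 11001011 → 2-byte char (#1). Advance 2.
Byte at offset 2: 0xE2 = 11100010 → 3-byte char (#2). Advance 3.
Byte at offset 5: 0xF1 = 11110001 → 4-byte char (#3). Advance 4.
Byte at offset 9: 0xE2 = 11100010 → 3-byte char (#4). Advance 3.
Byte at offset 12: 0x4E = 01001110 → 1-byte char (#5). Advance 1.
Byte at offset 13: 0xF3 = 11110011 → 4-byte char (#6). Advance 4.
Reached end at offset 17 after 6 code points.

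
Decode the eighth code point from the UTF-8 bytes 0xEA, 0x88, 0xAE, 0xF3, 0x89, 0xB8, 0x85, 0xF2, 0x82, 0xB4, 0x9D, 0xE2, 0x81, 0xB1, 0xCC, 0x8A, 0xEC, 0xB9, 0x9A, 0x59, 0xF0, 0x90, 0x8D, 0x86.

Offset 0: leading byte 0xEA = 11101010 → 3-byte char #1 = EA 88 AE.
Offset 3: leading byte 0xF3 = 11110011 → 4-byte char #2 = F3 89 B8 85.
Offset 7: leading byte 0xF2 = 11110010 → 4-byte char #3 = F2 82 B4 9D.
Offset 11: leading byte 0xE2 = 11100010 → 3-byte char #4 = E2 81 B1.
Offset 14: leading byte 0xCC = 11001100 → 2-byte char #5 = CC 8A.
Offset 16: leading byte 0xEC = 11101100 → 3-byte char #6 = EC B9 9A.
Offset 19: leading byte 0x59 = 01011001 → 1-byte char #7 = 59.
Offset 20: leading byte 0xF0 = 11110000 → 4-byte char #8 = F0 90 8D 86.
Leading byte 0xF0 = 11110000 matches 11110xxx → 4-byte sequence.
Byte 1: 0xF0 = 11110000, payload 000 (3 bits).
Byte 2: 0x90 = 10010000 (10xxxxxx ✓), payload 010000.
Byte 3: 0x8D = 10001101 (10xxxxxx ✓), payload 001101.
Byte 4: 0x86 = 10000110 (10xxxxxx ✓), payload 000110.
Concatenate: 000010000001101000110 = 0x10346 (21 bits → U+10346).

U+10346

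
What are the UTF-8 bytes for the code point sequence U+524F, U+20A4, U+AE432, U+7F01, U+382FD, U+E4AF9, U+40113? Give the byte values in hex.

U+524F: 3-byte form → E5 89 8F.
U+20A4: 3-byte form → E2 82 A4.
U+AE432: 4-byte form → F2 AE 90 B2.
U+7F01: 3-byte form → E7 BC 81.
U+382FD: 4-byte form → F0 B8 8B BD.
U+E4AF9: 4-byte form → F3 A4 AB B9.
U+40113: 4-byte form → F1 80 84 93.
Concatenated (25 bytes): E5 89 8F E2 82 A4 F2 AE 90 B2 E7 BC 81 F0 B8 8B BD F3 A4 AB B9 F1 80 84 93.

E5 89 8F E2 82 A4 F2 AE 90 B2 E7 BC 81 F0 B8 8B BD F3 A4 AB B9 F1 80 84 93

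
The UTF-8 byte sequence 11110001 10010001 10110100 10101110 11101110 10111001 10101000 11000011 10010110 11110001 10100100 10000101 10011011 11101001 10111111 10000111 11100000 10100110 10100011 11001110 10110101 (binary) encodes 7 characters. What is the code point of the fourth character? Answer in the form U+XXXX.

Offset 0: leading byte 0xF1 = 11110001 → 4-byte char #1 = F1 91 B4 AE.
Offset 4: leading byte 0xEE = 11101110 → 3-byte char #2 = EE B9 A8.
Offset 7: leading byte 0xC3 = 11000011 → 2-byte char #3 = C3 96.
Offset 9: leading byte 0xF1 = 11110001 → 4-byte char #4 = F1 A4 85 9B.
Leading byte 0xF1 = 11110001 matches 11110xxx → 4-byte sequence.
Byte 1: 0xF1 = 11110001, payload 001 (3 bits).
Byte 2: 0xA4 = 10100100 (10xxxxxx ✓), payload 100100.
Byte 3: 0x85 = 10000101 (10xxxxxx ✓), payload 000101.
Byte 4: 0x9B = 10011011 (10xxxxxx ✓), payload 011011.
Concatenate: 001100100000101011011 = 0x6415B (21 bits → U+6415B).

U+6415B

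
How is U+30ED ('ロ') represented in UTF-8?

U+30ED = 0x30ED = 12525 decimal. In range U+0800–U+FFFF → 3-byte form: 1110xxxx 10xxxxxx 10xxxxxx.
Binary (16 bits): 0011000011101101.
Split 4+6+6: 0011 | 000011 | 101101.
Byte 1: 11100011 = 0xE3.
Byte 2: 10000011 = 0x83.
Byte 3: 10101101 = 0xAD.

E3 83 AD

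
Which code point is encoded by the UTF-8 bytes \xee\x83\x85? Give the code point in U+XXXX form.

Leading byte 0xEE = 11101110 matches 1110xxxx → 3-byte sequence.
Byte 1: 0xEE = 11101110, payload 1110 (4 bits).
Byte 2: 0x83 = 10000011 (10xxxxxx ✓), payload 000011.
Byte 3: 0x85 = 10000101 (10xxxxxx ✓), payload 000101.
Concatenate: 1110000011000101 = 0xE0C5 (16 bits → U+E0C5).

U+E0C5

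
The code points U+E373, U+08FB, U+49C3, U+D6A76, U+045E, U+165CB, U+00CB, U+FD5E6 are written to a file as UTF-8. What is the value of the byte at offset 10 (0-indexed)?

U+E373 → 3-byte form EE 8D B3 at offsets 0–2.
U+08FB → 3-byte form E0 A3 BB at offsets 3–5.
U+49C3 → 3-byte form E4 A7 83 at offsets 6–8.
U+D6A76 → 4-byte form F3 96 A9 B6 at offsets 9–12.
Offset 10 falls in char 4's range; it's byte 2 of F3 96 A9 B6 = 0x96.

0x96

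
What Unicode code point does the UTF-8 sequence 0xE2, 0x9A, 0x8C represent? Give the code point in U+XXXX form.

U+268C

Leading byte 0xE2 = 11100010 matches 1110xxxx → 3-byte sequence.
Byte 1: 0xE2 = 11100010, payload 0010 (4 bits).
Byte 2: 0x9A = 10011010 (10xxxxxx ✓), payload 011010.
Byte 3: 0x8C = 10001100 (10xxxxxx ✓), payload 001100.
Concatenate: 0010011010001100 = 0x268C (16 bits → U+268C).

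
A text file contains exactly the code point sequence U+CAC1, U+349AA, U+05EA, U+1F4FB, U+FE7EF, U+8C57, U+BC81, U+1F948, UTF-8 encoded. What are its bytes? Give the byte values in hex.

EC AB 81 F0 B4 A6 AA D7 AA F0 9F 93 BB F3 BE 9F AF E8 B1 97 EB B2 81 F0 9F A5 88

U+CAC1: 3-byte form → EC AB 81.
U+349AA: 4-byte form → F0 B4 A6 AA.
U+05EA: 2-byte form → D7 AA.
U+1F4FB: 4-byte form → F0 9F 93 BB.
U+FE7EF: 4-byte form → F3 BE 9F AF.
U+8C57: 3-byte form → E8 B1 97.
U+BC81: 3-byte form → EB B2 81.
U+1F948: 4-byte form → F0 9F A5 88.
Concatenated (27 bytes): EC AB 81 F0 B4 A6 AA D7 AA F0 9F 93 BB F3 BE 9F AF E8 B1 97 EB B2 81 F0 9F A5 88.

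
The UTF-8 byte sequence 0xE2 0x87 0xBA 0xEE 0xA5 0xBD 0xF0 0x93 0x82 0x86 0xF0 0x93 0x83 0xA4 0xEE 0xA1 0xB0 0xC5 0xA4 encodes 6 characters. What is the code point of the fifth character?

Offset 0: leading byte 0xE2 = 11100010 → 3-byte char #1 = E2 87 BA.
Offset 3: leading byte 0xEE = 11101110 → 3-byte char #2 = EE A5 BD.
Offset 6: leading byte 0xF0 = 11110000 → 4-byte char #3 = F0 93 82 86.
Offset 10: leading byte 0xF0 = 11110000 → 4-byte char #4 = F0 93 83 A4.
Offset 14: leading byte 0xEE = 11101110 → 3-byte char #5 = EE A1 B0.
Leading byte 0xEE = 11101110 matches 1110xxxx → 3-byte sequence.
Byte 1: 0xEE = 11101110, payload 1110 (4 bits).
Byte 2: 0xA1 = 10100001 (10xxxxxx ✓), payload 100001.
Byte 3: 0xB0 = 10110000 (10xxxxxx ✓), payload 110000.
Concatenate: 1110100001110000 = 0xE870 (16 bits → U+E870).

U+E870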